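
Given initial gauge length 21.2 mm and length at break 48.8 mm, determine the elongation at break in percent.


Elongation = (Lf - L0) / L0 * 100
= (48.8 - 21.2) / 21.2 * 100
= 27.6 / 21.2 * 100
= 130.2%

130.2%


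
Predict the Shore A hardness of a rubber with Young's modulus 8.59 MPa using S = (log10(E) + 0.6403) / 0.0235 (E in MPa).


log10(E) = 0.0235*S - 0.6403  =>  S = (log10(E) + 0.6403) / 0.0235
log10(8.59) = 0.933993
S = (0.933993 + 0.6403) / 0.0235 = 1.574293 / 0.0235
S = 67.0

Shore A = 67.0


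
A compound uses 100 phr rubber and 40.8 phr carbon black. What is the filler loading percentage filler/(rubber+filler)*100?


Filler % = filler / (rubber + filler) * 100
= 40.8 / (100 + 40.8) * 100
= 40.8 / 140.8 * 100
= 28.98%

28.98%


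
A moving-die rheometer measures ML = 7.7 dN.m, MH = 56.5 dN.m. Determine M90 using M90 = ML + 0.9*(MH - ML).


M90 = ML + 0.9 * (MH - ML)
M90 = 7.7 + 0.9 * (56.5 - 7.7)
M90 = 7.7 + 0.9 * 48.8
M90 = 51.62 dN.m

51.62 dN.m


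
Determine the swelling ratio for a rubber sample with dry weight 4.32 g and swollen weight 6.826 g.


Q = W_swollen / W_dry
Q = 6.826 / 4.32
Q = 1.58

Q = 1.58


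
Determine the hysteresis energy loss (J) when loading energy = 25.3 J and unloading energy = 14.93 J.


Hysteresis loss = loading - unloading
= 25.3 - 14.93
= 10.37 J

10.37 J


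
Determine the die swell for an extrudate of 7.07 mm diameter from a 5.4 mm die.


Die swell ratio = D_extrudate / D_die
= 7.07 / 5.4
= 1.309

Die swell = 1.309


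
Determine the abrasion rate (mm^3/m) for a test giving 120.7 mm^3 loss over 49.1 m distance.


Rate = volume_loss / distance
= 120.7 / 49.1
= 2.458 mm^3/m

2.458 mm^3/m


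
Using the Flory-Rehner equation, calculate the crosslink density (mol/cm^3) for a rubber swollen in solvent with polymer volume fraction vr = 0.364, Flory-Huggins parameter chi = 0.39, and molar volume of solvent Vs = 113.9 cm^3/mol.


ln(1 - vr) = ln(1 - 0.364) = -0.4526
Numerator = -((-0.4526) + 0.364 + 0.39 * 0.364^2) = 0.0369
Denominator = 113.9 * (0.364^(1/3) - 0.364/2) = 60.5952
nu = 0.0369 / 60.5952 = 6.0868e-04 mol/cm^3

6.0868e-04 mol/cm^3


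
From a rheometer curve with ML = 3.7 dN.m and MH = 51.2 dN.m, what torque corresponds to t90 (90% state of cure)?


M90 = ML + 0.9 * (MH - ML)
M90 = 3.7 + 0.9 * (51.2 - 3.7)
M90 = 3.7 + 0.9 * 47.5
M90 = 46.45 dN.m

46.45 dN.m


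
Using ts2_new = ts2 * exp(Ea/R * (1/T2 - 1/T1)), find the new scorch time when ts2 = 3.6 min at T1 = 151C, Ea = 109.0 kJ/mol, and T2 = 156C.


Convert temperatures: T1 = 151 + 273.15 = 424.15 K, T2 = 156 + 273.15 = 429.15 K
ts2_new = 3.6 * exp(109000 / 8.314 * (1/429.15 - 1/424.15))
1/T2 - 1/T1 = -2.7469e-05
ts2_new = 2.51 min

2.51 min


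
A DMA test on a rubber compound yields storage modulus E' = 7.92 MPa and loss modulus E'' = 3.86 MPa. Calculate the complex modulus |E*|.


|E*| = sqrt(E'^2 + E''^2)
= sqrt(7.92^2 + 3.86^2)
= sqrt(62.7264 + 14.8996)
= 8.811 MPa

8.811 MPa


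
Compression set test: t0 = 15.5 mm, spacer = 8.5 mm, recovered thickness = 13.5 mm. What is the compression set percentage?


CS = (t0 - recovered) / (t0 - ts) * 100
= (15.5 - 13.5) / (15.5 - 8.5) * 100
= 2.0 / 7.0 * 100
= 28.6%

28.6%


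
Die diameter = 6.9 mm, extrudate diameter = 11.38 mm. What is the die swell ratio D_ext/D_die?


Die swell ratio = D_extrudate / D_die
= 11.38 / 6.9
= 1.649

Die swell = 1.649


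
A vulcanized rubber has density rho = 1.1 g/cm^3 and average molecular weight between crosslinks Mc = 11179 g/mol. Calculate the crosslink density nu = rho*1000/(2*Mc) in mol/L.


nu = rho * 1000 / (2 * Mc)
nu = 1.1 * 1000 / (2 * 11179)
nu = 1100.0 / 22358
nu = 0.0492 mol/L

0.0492 mol/L


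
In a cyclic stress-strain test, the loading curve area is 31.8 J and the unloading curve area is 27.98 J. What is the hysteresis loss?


Hysteresis loss = loading - unloading
= 31.8 - 27.98
= 3.82 J

3.82 J


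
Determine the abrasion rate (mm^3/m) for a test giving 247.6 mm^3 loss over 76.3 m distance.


Rate = volume_loss / distance
= 247.6 / 76.3
= 3.245 mm^3/m

3.245 mm^3/m


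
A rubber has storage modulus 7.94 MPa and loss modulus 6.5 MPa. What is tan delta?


tan delta = E'' / E'
= 6.5 / 7.94
= 0.8186

tan delta = 0.8186


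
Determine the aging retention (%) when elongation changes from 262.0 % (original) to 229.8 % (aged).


Retention = aged / original * 100
= 229.8 / 262.0 * 100
= 87.7%

87.7%


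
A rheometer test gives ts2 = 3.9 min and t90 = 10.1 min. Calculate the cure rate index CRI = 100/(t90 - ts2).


CRI = 100 / (t90 - ts2)
= 100 / (10.1 - 3.9)
= 100 / 6.2
= 16.13 min^-1

16.13 min^-1


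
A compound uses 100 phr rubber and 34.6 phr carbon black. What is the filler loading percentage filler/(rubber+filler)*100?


Filler % = filler / (rubber + filler) * 100
= 34.6 / (100 + 34.6) * 100
= 34.6 / 134.6 * 100
= 25.71%

25.71%


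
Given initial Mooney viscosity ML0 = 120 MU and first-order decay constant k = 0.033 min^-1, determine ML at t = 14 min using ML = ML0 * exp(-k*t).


ML = ML0 * exp(-k * t)
ML = 120 * exp(-0.033 * 14)
ML = 120 * 0.6300
ML = 75.6 MU

75.6 MU


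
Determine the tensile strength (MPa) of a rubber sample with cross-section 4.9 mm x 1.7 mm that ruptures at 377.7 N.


Area = width * thickness = 4.9 * 1.7 = 8.33 mm^2
TS = force / area = 377.7 / 8.33 = 45.34 MPa

45.34 MPa


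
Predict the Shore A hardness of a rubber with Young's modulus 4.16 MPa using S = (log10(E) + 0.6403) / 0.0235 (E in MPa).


log10(E) = 0.0235*S - 0.6403  =>  S = (log10(E) + 0.6403) / 0.0235
log10(4.16) = 0.619093
S = (0.619093 + 0.6403) / 0.0235 = 1.259393 / 0.0235
S = 53.6

Shore A = 53.6


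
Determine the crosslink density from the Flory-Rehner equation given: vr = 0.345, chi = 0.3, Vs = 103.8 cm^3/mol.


ln(1 - vr) = ln(1 - 0.345) = -0.4231
Numerator = -((-0.4231) + 0.345 + 0.3 * 0.345^2) = 0.0424
Denominator = 103.8 * (0.345^(1/3) - 0.345/2) = 54.8955
nu = 0.0424 / 54.8955 = 7.7261e-04 mol/cm^3

7.7261e-04 mol/cm^3


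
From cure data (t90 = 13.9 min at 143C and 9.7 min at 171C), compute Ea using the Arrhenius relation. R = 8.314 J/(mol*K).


T1 = 416.15 K, T2 = 444.15 K
1/T1 - 1/T2 = 1.5149e-04
ln(t1/t2) = ln(13.9/9.7) = 0.3598
Ea = 8.314 * 0.3598 / 1.5149e-04 = 19744.5843 J/mol
Ea = 19.74 kJ/mol

19.74 kJ/mol


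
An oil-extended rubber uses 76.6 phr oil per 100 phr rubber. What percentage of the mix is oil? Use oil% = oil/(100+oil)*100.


Oil % = oil / (100 + oil) * 100
= 76.6 / (100 + 76.6) * 100
= 76.6 / 176.6 * 100
= 43.37%

43.37%


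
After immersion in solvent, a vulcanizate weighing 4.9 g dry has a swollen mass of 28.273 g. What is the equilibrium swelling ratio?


Q = W_swollen / W_dry
Q = 28.273 / 4.9
Q = 5.77

Q = 5.77


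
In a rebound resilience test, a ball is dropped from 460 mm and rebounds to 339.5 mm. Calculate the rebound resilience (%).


Resilience = h_rebound / h_drop * 100
= 339.5 / 460 * 100
= 73.8%

73.8%


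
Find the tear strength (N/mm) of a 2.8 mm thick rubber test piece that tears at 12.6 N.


Tear strength = force / thickness
= 12.6 / 2.8
= 4.5 N/mm

4.5 N/mm


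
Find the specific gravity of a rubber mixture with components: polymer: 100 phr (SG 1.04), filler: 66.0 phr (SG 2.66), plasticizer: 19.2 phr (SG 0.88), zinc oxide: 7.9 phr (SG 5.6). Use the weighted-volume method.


Sum of weights = 193.1
Volume contributions:
  polymer: 100/1.04 = 96.1538
  filler: 66.0/2.66 = 24.8120
  plasticizer: 19.2/0.88 = 21.8182
  zinc oxide: 7.9/5.6 = 1.4107
Sum of volumes = 144.1948
SG = 193.1 / 144.1948 = 1.339

SG = 1.339


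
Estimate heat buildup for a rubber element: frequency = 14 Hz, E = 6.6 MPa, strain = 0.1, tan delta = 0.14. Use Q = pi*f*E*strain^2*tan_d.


Q = pi * f * E * strain^2 * tan_d
= pi * 14 * 6.6 * 0.1^2 * 0.14
= pi * 14 * 6.6 * 0.0100 * 0.14
= 0.4064

Q = 0.4064


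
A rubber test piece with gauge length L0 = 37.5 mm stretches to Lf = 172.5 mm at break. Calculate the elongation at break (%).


Elongation = (Lf - L0) / L0 * 100
= (172.5 - 37.5) / 37.5 * 100
= 135.0 / 37.5 * 100
= 360.0%

360.0%


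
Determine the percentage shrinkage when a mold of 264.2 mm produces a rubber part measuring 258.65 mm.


Shrinkage = (mold - part) / mold * 100
= (264.2 - 258.65) / 264.2 * 100
= 5.55 / 264.2 * 100
= 2.1%

2.1%


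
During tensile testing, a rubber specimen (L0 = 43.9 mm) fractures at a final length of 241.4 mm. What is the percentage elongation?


Elongation = (Lf - L0) / L0 * 100
= (241.4 - 43.9) / 43.9 * 100
= 197.5 / 43.9 * 100
= 449.9%

449.9%


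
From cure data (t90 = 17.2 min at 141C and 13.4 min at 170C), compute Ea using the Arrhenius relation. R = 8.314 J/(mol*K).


T1 = 414.15 K, T2 = 443.15 K
1/T1 - 1/T2 = 1.5801e-04
ln(t1/t2) = ln(17.2/13.4) = 0.2497
Ea = 8.314 * 0.2497 / 1.5801e-04 = 13135.9095 J/mol
Ea = 13.14 kJ/mol

13.14 kJ/mol


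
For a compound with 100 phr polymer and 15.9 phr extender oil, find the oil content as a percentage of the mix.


Oil % = oil / (100 + oil) * 100
= 15.9 / (100 + 15.9) * 100
= 15.9 / 115.9 * 100
= 13.72%

13.72%


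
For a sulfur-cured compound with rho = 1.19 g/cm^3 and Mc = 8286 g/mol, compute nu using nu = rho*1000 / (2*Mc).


nu = rho * 1000 / (2 * Mc)
nu = 1.19 * 1000 / (2 * 8286)
nu = 1190.0 / 16572
nu = 0.0718 mol/L

0.0718 mol/L


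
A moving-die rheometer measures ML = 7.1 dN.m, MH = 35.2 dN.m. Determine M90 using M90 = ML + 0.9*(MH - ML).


M90 = ML + 0.9 * (MH - ML)
M90 = 7.1 + 0.9 * (35.2 - 7.1)
M90 = 7.1 + 0.9 * 28.1
M90 = 32.39 dN.m

32.39 dN.m


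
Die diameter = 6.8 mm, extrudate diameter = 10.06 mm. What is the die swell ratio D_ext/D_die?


Die swell ratio = D_extrudate / D_die
= 10.06 / 6.8
= 1.479

Die swell = 1.479


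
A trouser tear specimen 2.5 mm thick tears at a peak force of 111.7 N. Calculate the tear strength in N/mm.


Tear strength = force / thickness
= 111.7 / 2.5
= 44.68 N/mm

44.68 N/mm


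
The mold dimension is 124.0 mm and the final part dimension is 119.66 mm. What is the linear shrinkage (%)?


Shrinkage = (mold - part) / mold * 100
= (124.0 - 119.66) / 124.0 * 100
= 4.34 / 124.0 * 100
= 3.5%

3.5%


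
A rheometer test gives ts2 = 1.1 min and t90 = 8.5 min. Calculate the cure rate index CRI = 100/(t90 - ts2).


CRI = 100 / (t90 - ts2)
= 100 / (8.5 - 1.1)
= 100 / 7.4
= 13.51 min^-1

13.51 min^-1


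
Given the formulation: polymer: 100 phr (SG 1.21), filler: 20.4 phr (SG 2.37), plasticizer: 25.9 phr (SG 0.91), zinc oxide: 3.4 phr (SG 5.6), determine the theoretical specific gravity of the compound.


Sum of weights = 149.7
Volume contributions:
  polymer: 100/1.21 = 82.6446
  filler: 20.4/2.37 = 8.6076
  plasticizer: 25.9/0.91 = 28.4615
  zinc oxide: 3.4/5.6 = 0.6071
Sum of volumes = 120.3209
SG = 149.7 / 120.3209 = 1.244

SG = 1.244


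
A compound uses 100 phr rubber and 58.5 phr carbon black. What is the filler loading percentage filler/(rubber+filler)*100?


Filler % = filler / (rubber + filler) * 100
= 58.5 / (100 + 58.5) * 100
= 58.5 / 158.5 * 100
= 36.91%

36.91%


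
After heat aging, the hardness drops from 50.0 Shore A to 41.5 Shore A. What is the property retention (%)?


Retention = aged / original * 100
= 41.5 / 50.0 * 100
= 83.0%

83.0%


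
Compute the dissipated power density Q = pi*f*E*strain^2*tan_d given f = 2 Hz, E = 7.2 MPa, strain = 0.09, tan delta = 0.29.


Q = pi * f * E * strain^2 * tan_d
= pi * 2 * 7.2 * 0.09^2 * 0.29
= pi * 2 * 7.2 * 0.0081 * 0.29
= 0.1063

Q = 0.1063


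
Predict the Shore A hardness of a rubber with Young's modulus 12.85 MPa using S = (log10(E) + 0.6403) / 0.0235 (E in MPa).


log10(E) = 0.0235*S - 0.6403  =>  S = (log10(E) + 0.6403) / 0.0235
log10(12.85) = 1.108903
S = (1.108903 + 0.6403) / 0.0235 = 1.749203 / 0.0235
S = 74.4

Shore A = 74.4


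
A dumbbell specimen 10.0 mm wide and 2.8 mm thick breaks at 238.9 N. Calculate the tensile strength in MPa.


Area = width * thickness = 10.0 * 2.8 = 28.0 mm^2
TS = force / area = 238.9 / 28.0 = 8.53 MPa

8.53 MPa


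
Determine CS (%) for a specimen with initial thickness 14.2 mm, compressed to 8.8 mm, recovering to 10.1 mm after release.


CS = (t0 - recovered) / (t0 - ts) * 100
= (14.2 - 10.1) / (14.2 - 8.8) * 100
= 4.1 / 5.4 * 100
= 75.9%

75.9%


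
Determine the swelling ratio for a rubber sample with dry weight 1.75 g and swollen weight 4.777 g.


Q = W_swollen / W_dry
Q = 4.777 / 1.75
Q = 2.73

Q = 2.73


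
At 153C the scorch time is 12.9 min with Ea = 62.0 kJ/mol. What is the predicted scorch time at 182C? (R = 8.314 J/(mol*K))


Convert temperatures: T1 = 153 + 273.15 = 426.15 K, T2 = 182 + 273.15 = 455.15 K
ts2_new = 12.9 * exp(62000 / 8.314 * (1/455.15 - 1/426.15))
1/T2 - 1/T1 = -1.4951e-04
ts2_new = 4.23 min

4.23 min


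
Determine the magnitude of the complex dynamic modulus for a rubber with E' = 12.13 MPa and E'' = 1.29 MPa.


|E*| = sqrt(E'^2 + E''^2)
= sqrt(12.13^2 + 1.29^2)
= sqrt(147.1369 + 1.6641)
= 12.198 MPa

12.198 MPa


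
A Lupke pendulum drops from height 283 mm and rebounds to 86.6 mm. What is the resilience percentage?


Resilience = h_rebound / h_drop * 100
= 86.6 / 283 * 100
= 30.6%

30.6%


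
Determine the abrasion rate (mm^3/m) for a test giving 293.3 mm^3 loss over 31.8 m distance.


Rate = volume_loss / distance
= 293.3 / 31.8
= 9.223 mm^3/m

9.223 mm^3/m


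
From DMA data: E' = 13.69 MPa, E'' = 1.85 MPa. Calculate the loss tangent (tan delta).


tan delta = E'' / E'
= 1.85 / 13.69
= 0.1351

tan delta = 0.1351


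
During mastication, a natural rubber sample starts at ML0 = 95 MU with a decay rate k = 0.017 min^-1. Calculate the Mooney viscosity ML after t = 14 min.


ML = ML0 * exp(-k * t)
ML = 95 * exp(-0.017 * 14)
ML = 95 * 0.7882
ML = 74.88 MU

74.88 MU


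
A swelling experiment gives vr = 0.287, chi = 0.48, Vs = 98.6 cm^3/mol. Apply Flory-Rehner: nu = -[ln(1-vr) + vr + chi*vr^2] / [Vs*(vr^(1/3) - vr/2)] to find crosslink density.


ln(1 - vr) = ln(1 - 0.287) = -0.3383
Numerator = -((-0.3383) + 0.287 + 0.48 * 0.287^2) = 0.0117
Denominator = 98.6 * (0.287^(1/3) - 0.287/2) = 50.8895
nu = 0.0117 / 50.8895 = 2.3063e-04 mol/cm^3

2.3063e-04 mol/cm^3


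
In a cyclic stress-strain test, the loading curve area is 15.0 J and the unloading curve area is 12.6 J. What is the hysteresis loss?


Hysteresis loss = loading - unloading
= 15.0 - 12.6
= 2.4 J

2.4 J


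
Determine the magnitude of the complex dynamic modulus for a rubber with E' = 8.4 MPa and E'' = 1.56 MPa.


|E*| = sqrt(E'^2 + E''^2)
= sqrt(8.4^2 + 1.56^2)
= sqrt(70.5600 + 2.4336)
= 8.544 MPa

8.544 MPa


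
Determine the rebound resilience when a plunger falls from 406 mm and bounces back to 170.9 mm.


Resilience = h_rebound / h_drop * 100
= 170.9 / 406 * 100
= 42.1%

42.1%


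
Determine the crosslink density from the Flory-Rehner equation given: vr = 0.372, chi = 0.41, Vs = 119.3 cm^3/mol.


ln(1 - vr) = ln(1 - 0.372) = -0.4652
Numerator = -((-0.4652) + 0.372 + 0.41 * 0.372^2) = 0.0365
Denominator = 119.3 * (0.372^(1/3) - 0.372/2) = 63.6104
nu = 0.0365 / 63.6104 = 5.7345e-04 mol/cm^3

5.7345e-04 mol/cm^3


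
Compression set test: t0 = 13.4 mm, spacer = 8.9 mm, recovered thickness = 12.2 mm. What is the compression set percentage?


CS = (t0 - recovered) / (t0 - ts) * 100
= (13.4 - 12.2) / (13.4 - 8.9) * 100
= 1.2 / 4.5 * 100
= 26.7%

26.7%


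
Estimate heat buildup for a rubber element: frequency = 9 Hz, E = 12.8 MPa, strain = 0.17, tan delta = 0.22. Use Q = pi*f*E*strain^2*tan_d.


Q = pi * f * E * strain^2 * tan_d
= pi * 9 * 12.8 * 0.17^2 * 0.22
= pi * 9 * 12.8 * 0.0289 * 0.22
= 2.3010

Q = 2.3010


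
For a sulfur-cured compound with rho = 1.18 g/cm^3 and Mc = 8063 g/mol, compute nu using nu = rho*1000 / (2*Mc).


nu = rho * 1000 / (2 * Mc)
nu = 1.18 * 1000 / (2 * 8063)
nu = 1180.0 / 16126
nu = 0.0732 mol/L

0.0732 mol/L


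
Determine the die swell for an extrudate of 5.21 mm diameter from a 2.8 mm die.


Die swell ratio = D_extrudate / D_die
= 5.21 / 2.8
= 1.861

Die swell = 1.861


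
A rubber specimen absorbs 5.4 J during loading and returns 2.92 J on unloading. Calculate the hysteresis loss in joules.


Hysteresis loss = loading - unloading
= 5.4 - 2.92
= 2.48 J

2.48 J


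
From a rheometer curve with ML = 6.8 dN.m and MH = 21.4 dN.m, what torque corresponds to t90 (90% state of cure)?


M90 = ML + 0.9 * (MH - ML)
M90 = 6.8 + 0.9 * (21.4 - 6.8)
M90 = 6.8 + 0.9 * 14.6
M90 = 19.94 dN.m

19.94 dN.m


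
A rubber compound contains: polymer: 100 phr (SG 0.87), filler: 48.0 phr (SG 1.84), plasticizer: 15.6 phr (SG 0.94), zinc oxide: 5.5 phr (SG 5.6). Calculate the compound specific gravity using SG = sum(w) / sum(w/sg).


Sum of weights = 169.1
Volume contributions:
  polymer: 100/0.87 = 114.9425
  filler: 48.0/1.84 = 26.0870
  plasticizer: 15.6/0.94 = 16.5957
  zinc oxide: 5.5/5.6 = 0.9821
Sum of volumes = 158.6074
SG = 169.1 / 158.6074 = 1.066

SG = 1.066


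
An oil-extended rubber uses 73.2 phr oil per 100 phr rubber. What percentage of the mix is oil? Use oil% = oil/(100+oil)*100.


Oil % = oil / (100 + oil) * 100
= 73.2 / (100 + 73.2) * 100
= 73.2 / 173.2 * 100
= 42.26%

42.26%


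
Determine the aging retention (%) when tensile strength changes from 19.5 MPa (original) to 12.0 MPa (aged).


Retention = aged / original * 100
= 12.0 / 19.5 * 100
= 61.5%

61.5%


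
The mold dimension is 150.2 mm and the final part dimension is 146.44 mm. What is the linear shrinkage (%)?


Shrinkage = (mold - part) / mold * 100
= (150.2 - 146.44) / 150.2 * 100
= 3.76 / 150.2 * 100
= 2.5%

2.5%


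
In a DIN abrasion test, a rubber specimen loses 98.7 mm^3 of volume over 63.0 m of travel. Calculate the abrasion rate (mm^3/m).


Rate = volume_loss / distance
= 98.7 / 63.0
= 1.567 mm^3/m

1.567 mm^3/m


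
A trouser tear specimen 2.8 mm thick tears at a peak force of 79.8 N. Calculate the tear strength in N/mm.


Tear strength = force / thickness
= 79.8 / 2.8
= 28.5 N/mm

28.5 N/mm


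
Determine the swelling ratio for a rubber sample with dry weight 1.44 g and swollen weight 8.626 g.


Q = W_swollen / W_dry
Q = 8.626 / 1.44
Q = 5.99

Q = 5.99


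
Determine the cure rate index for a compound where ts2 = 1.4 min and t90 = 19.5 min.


CRI = 100 / (t90 - ts2)
= 100 / (19.5 - 1.4)
= 100 / 18.1
= 5.52 min^-1

5.52 min^-1


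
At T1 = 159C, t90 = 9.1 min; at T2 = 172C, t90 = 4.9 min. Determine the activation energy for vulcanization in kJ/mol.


T1 = 432.15 K, T2 = 445.15 K
1/T1 - 1/T2 = 6.7578e-05
ln(t1/t2) = ln(9.1/4.9) = 0.6190
Ea = 8.314 * 0.6190 / 6.7578e-05 = 76159.7869 J/mol
Ea = 76.16 kJ/mol

76.16 kJ/mol


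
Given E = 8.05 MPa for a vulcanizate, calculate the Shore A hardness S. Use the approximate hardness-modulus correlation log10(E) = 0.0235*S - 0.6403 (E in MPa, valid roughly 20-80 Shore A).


log10(E) = 0.0235*S - 0.6403  =>  S = (log10(E) + 0.6403) / 0.0235
log10(8.05) = 0.905796
S = (0.905796 + 0.6403) / 0.0235 = 1.546096 / 0.0235
S = 65.8

Shore A = 65.8


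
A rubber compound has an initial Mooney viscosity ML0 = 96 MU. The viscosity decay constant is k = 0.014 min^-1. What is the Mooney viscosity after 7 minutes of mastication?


ML = ML0 * exp(-k * t)
ML = 96 * exp(-0.014 * 7)
ML = 96 * 0.9066
ML = 87.04 MU

87.04 MU


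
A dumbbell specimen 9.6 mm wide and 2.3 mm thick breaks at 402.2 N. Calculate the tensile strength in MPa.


Area = width * thickness = 9.6 * 2.3 = 22.08 mm^2
TS = force / area = 402.2 / 22.08 = 18.22 MPa

18.22 MPa


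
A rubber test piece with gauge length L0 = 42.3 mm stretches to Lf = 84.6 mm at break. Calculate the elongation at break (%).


Elongation = (Lf - L0) / L0 * 100
= (84.6 - 42.3) / 42.3 * 100
= 42.3 / 42.3 * 100
= 100.0%

100.0%


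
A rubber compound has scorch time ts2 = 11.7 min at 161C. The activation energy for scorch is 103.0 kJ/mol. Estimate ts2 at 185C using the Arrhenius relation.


Convert temperatures: T1 = 161 + 273.15 = 434.15 K, T2 = 185 + 273.15 = 458.15 K
ts2_new = 11.7 * exp(103000 / 8.314 * (1/458.15 - 1/434.15))
1/T2 - 1/T1 = -1.2066e-04
ts2_new = 2.62 min

2.62 min


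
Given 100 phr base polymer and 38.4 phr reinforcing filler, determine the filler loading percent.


Filler % = filler / (rubber + filler) * 100
= 38.4 / (100 + 38.4) * 100
= 38.4 / 138.4 * 100
= 27.75%

27.75%


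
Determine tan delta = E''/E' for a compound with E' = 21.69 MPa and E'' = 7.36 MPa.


tan delta = E'' / E'
= 7.36 / 21.69
= 0.3393

tan delta = 0.3393


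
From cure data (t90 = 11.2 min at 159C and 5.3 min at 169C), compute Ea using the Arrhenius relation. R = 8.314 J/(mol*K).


T1 = 432.15 K, T2 = 442.15 K
1/T1 - 1/T2 = 5.2335e-05
ln(t1/t2) = ln(11.2/5.3) = 0.7482
Ea = 8.314 * 0.7482 / 5.2335e-05 = 118860.0502 J/mol
Ea = 118.86 kJ/mol

118.86 kJ/mol


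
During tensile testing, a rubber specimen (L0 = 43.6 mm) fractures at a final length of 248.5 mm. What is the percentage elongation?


Elongation = (Lf - L0) / L0 * 100
= (248.5 - 43.6) / 43.6 * 100
= 204.9 / 43.6 * 100
= 470.0%

470.0%


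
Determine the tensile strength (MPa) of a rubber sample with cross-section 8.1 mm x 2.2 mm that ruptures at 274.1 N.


Area = width * thickness = 8.1 * 2.2 = 17.82 mm^2
TS = force / area = 274.1 / 17.82 = 15.38 MPa

15.38 MPa


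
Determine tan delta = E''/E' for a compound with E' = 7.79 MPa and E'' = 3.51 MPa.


tan delta = E'' / E'
= 3.51 / 7.79
= 0.4506

tan delta = 0.4506


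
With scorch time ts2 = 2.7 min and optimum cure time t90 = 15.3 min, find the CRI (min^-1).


CRI = 100 / (t90 - ts2)
= 100 / (15.3 - 2.7)
= 100 / 12.6
= 7.94 min^-1

7.94 min^-1


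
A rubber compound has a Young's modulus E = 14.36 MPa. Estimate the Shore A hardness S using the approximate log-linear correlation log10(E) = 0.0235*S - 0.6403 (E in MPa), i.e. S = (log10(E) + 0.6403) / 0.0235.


log10(E) = 0.0235*S - 0.6403  =>  S = (log10(E) + 0.6403) / 0.0235
log10(14.36) = 1.157154
S = (1.157154 + 0.6403) / 0.0235 = 1.797454 / 0.0235
S = 76.5

Shore A = 76.5


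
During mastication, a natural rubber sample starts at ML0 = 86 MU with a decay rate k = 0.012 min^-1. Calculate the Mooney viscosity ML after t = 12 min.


ML = ML0 * exp(-k * t)
ML = 86 * exp(-0.012 * 12)
ML = 86 * 0.8659
ML = 74.47 MU

74.47 MU


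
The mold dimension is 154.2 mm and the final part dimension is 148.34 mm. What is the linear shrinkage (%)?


Shrinkage = (mold - part) / mold * 100
= (154.2 - 148.34) / 154.2 * 100
= 5.86 / 154.2 * 100
= 3.8%

3.8%


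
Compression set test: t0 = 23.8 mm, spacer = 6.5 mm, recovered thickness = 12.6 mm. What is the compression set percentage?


CS = (t0 - recovered) / (t0 - ts) * 100
= (23.8 - 12.6) / (23.8 - 6.5) * 100
= 11.2 / 17.3 * 100
= 64.7%

64.7%


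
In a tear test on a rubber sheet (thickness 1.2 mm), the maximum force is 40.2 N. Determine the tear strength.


Tear strength = force / thickness
= 40.2 / 1.2
= 33.5 N/mm

33.5 N/mm


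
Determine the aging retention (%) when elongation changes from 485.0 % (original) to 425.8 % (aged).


Retention = aged / original * 100
= 425.8 / 485.0 * 100
= 87.8%

87.8%


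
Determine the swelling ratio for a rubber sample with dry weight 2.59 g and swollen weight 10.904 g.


Q = W_swollen / W_dry
Q = 10.904 / 2.59
Q = 4.21

Q = 4.21


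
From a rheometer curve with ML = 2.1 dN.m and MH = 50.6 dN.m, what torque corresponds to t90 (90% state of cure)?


M90 = ML + 0.9 * (MH - ML)
M90 = 2.1 + 0.9 * (50.6 - 2.1)
M90 = 2.1 + 0.9 * 48.5
M90 = 45.75 dN.m

45.75 dN.m


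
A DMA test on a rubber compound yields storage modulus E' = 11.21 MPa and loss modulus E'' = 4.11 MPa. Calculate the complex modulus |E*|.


|E*| = sqrt(E'^2 + E''^2)
= sqrt(11.21^2 + 4.11^2)
= sqrt(125.6641 + 16.8921)
= 11.94 MPa

11.94 MPa


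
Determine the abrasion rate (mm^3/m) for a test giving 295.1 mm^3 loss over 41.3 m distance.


Rate = volume_loss / distance
= 295.1 / 41.3
= 7.145 mm^3/m

7.145 mm^3/m


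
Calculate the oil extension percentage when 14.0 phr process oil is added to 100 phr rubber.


Oil % = oil / (100 + oil) * 100
= 14.0 / (100 + 14.0) * 100
= 14.0 / 114.0 * 100
= 12.28%

12.28%


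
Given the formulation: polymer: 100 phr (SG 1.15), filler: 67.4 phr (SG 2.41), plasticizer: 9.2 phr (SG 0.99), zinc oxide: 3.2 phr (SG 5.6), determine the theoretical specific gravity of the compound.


Sum of weights = 179.8
Volume contributions:
  polymer: 100/1.15 = 86.9565
  filler: 67.4/2.41 = 27.9668
  plasticizer: 9.2/0.99 = 9.2929
  zinc oxide: 3.2/5.6 = 0.5714
Sum of volumes = 124.7877
SG = 179.8 / 124.7877 = 1.441

SG = 1.441


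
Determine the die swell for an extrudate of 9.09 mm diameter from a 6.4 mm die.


Die swell ratio = D_extrudate / D_die
= 9.09 / 6.4
= 1.42

Die swell = 1.42


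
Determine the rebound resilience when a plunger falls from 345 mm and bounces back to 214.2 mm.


Resilience = h_rebound / h_drop * 100
= 214.2 / 345 * 100
= 62.1%

62.1%


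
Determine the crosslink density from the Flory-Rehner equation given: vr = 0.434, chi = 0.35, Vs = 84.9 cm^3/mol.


ln(1 - vr) = ln(1 - 0.434) = -0.5692
Numerator = -((-0.5692) + 0.434 + 0.35 * 0.434^2) = 0.0692
Denominator = 84.9 * (0.434^(1/3) - 0.434/2) = 45.8560
nu = 0.0692 / 45.8560 = 0.0015 mol/cm^3

0.0015 mol/cm^3


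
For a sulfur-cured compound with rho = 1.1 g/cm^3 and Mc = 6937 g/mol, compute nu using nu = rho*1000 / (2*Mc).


nu = rho * 1000 / (2 * Mc)
nu = 1.1 * 1000 / (2 * 6937)
nu = 1100.0 / 13874
nu = 0.0793 mol/L

0.0793 mol/L


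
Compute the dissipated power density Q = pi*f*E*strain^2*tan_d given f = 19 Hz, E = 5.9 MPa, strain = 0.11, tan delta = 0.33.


Q = pi * f * E * strain^2 * tan_d
= pi * 19 * 5.9 * 0.11^2 * 0.33
= pi * 19 * 5.9 * 0.0121 * 0.33
= 1.4062

Q = 1.4062


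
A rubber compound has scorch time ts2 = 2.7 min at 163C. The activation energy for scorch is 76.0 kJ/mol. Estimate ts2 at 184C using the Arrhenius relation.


Convert temperatures: T1 = 163 + 273.15 = 436.15 K, T2 = 184 + 273.15 = 457.15 K
ts2_new = 2.7 * exp(76000 / 8.314 * (1/457.15 - 1/436.15))
1/T2 - 1/T1 = -1.0532e-04
ts2_new = 1.03 min

1.03 min


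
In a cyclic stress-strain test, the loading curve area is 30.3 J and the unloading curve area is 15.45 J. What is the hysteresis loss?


Hysteresis loss = loading - unloading
= 30.3 - 15.45
= 14.85 J

14.85 J


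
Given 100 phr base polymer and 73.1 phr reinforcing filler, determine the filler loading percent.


Filler % = filler / (rubber + filler) * 100
= 73.1 / (100 + 73.1) * 100
= 73.1 / 173.1 * 100
= 42.23%

42.23%


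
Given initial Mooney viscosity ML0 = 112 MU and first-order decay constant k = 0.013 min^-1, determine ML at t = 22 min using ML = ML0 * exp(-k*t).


ML = ML0 * exp(-k * t)
ML = 112 * exp(-0.013 * 22)
ML = 112 * 0.7513
ML = 84.14 MU

84.14 MU


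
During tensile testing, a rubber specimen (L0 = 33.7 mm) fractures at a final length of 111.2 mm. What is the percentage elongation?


Elongation = (Lf - L0) / L0 * 100
= (111.2 - 33.7) / 33.7 * 100
= 77.5 / 33.7 * 100
= 230.0%

230.0%


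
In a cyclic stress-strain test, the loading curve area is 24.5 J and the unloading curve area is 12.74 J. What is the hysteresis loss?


Hysteresis loss = loading - unloading
= 24.5 - 12.74
= 11.76 J

11.76 J


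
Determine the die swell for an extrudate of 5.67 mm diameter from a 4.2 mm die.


Die swell ratio = D_extrudate / D_die
= 5.67 / 4.2
= 1.35

Die swell = 1.35


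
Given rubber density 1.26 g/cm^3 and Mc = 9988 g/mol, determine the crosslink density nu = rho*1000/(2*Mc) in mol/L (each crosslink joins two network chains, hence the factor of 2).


nu = rho * 1000 / (2 * Mc)
nu = 1.26 * 1000 / (2 * 9988)
nu = 1260.0 / 19976
nu = 0.0631 mol/L

0.0631 mol/L


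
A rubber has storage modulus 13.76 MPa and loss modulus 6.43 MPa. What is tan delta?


tan delta = E'' / E'
= 6.43 / 13.76
= 0.4673

tan delta = 0.4673


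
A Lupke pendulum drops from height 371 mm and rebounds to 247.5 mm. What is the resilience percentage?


Resilience = h_rebound / h_drop * 100
= 247.5 / 371 * 100
= 66.7%

66.7%


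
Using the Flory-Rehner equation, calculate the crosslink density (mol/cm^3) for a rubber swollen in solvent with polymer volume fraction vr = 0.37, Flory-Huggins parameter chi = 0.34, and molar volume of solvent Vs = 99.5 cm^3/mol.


ln(1 - vr) = ln(1 - 0.37) = -0.4620
Numerator = -((-0.4620) + 0.37 + 0.34 * 0.37^2) = 0.0455
Denominator = 99.5 * (0.37^(1/3) - 0.37/2) = 53.0241
nu = 0.0455 / 53.0241 = 8.5790e-04 mol/cm^3

8.5790e-04 mol/cm^3


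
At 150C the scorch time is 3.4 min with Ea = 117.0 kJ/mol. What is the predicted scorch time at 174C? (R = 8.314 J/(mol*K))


Convert temperatures: T1 = 150 + 273.15 = 423.15 K, T2 = 174 + 273.15 = 447.15 K
ts2_new = 3.4 * exp(117000 / 8.314 * (1/447.15 - 1/423.15))
1/T2 - 1/T1 = -1.2684e-04
ts2_new = 0.57 min

0.57 min


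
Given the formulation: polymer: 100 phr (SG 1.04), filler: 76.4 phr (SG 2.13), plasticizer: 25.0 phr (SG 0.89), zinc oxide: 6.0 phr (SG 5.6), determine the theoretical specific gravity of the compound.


Sum of weights = 207.4
Volume contributions:
  polymer: 100/1.04 = 96.1538
  filler: 76.4/2.13 = 35.8685
  plasticizer: 25.0/0.89 = 28.0899
  zinc oxide: 6.0/5.6 = 1.0714
Sum of volumes = 161.1837
SG = 207.4 / 161.1837 = 1.287

SG = 1.287


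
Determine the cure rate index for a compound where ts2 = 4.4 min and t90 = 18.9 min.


CRI = 100 / (t90 - ts2)
= 100 / (18.9 - 4.4)
= 100 / 14.5
= 6.9 min^-1

6.9 min^-1


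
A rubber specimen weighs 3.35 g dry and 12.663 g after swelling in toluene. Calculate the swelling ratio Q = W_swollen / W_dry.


Q = W_swollen / W_dry
Q = 12.663 / 3.35
Q = 3.78

Q = 3.78


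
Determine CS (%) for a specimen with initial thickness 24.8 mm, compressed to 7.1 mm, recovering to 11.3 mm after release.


CS = (t0 - recovered) / (t0 - ts) * 100
= (24.8 - 11.3) / (24.8 - 7.1) * 100
= 13.5 / 17.7 * 100
= 76.3%

76.3%


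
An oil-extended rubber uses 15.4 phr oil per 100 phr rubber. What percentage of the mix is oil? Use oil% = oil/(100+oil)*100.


Oil % = oil / (100 + oil) * 100
= 15.4 / (100 + 15.4) * 100
= 15.4 / 115.4 * 100
= 13.34%

13.34%


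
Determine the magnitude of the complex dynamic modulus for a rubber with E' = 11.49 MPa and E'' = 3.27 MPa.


|E*| = sqrt(E'^2 + E''^2)
= sqrt(11.49^2 + 3.27^2)
= sqrt(132.0201 + 10.6929)
= 11.946 MPa

11.946 MPa


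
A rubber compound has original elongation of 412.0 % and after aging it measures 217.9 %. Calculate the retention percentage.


Retention = aged / original * 100
= 217.9 / 412.0 * 100
= 52.9%

52.9%


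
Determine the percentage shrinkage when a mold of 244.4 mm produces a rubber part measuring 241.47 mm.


Shrinkage = (mold - part) / mold * 100
= (244.4 - 241.47) / 244.4 * 100
= 2.93 / 244.4 * 100
= 1.2%

1.2%


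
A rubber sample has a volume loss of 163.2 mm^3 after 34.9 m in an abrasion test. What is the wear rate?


Rate = volume_loss / distance
= 163.2 / 34.9
= 4.676 mm^3/m

4.676 mm^3/m


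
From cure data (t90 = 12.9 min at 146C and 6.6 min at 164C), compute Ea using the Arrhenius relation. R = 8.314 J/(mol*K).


T1 = 419.15 K, T2 = 437.15 K
1/T1 - 1/T2 = 9.8236e-05
ln(t1/t2) = ln(12.9/6.6) = 0.6702
Ea = 8.314 * 0.6702 / 9.8236e-05 = 56717.1573 J/mol
Ea = 56.72 kJ/mol

56.72 kJ/mol


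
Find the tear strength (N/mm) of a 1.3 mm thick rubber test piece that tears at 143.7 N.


Tear strength = force / thickness
= 143.7 / 1.3
= 110.54 N/mm

110.54 N/mm


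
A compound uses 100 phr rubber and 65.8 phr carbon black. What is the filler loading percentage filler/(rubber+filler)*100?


Filler % = filler / (rubber + filler) * 100
= 65.8 / (100 + 65.8) * 100
= 65.8 / 165.8 * 100
= 39.69%

39.69%


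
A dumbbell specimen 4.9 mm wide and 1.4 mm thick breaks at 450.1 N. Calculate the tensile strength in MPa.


Area = width * thickness = 4.9 * 1.4 = 6.86 mm^2
TS = force / area = 450.1 / 6.86 = 65.61 MPa

65.61 MPa


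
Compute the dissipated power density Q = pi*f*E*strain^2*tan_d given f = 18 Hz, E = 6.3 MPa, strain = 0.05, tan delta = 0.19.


Q = pi * f * E * strain^2 * tan_d
= pi * 18 * 6.3 * 0.05^2 * 0.19
= pi * 18 * 6.3 * 0.0025 * 0.19
= 0.1692

Q = 0.1692


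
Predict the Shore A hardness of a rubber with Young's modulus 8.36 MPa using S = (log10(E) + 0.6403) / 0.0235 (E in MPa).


log10(E) = 0.0235*S - 0.6403  =>  S = (log10(E) + 0.6403) / 0.0235
log10(8.36) = 0.922206
S = (0.922206 + 0.6403) / 0.0235 = 1.562506 / 0.0235
S = 66.5

Shore A = 66.5


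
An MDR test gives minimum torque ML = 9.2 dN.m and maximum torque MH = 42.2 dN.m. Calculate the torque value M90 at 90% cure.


M90 = ML + 0.9 * (MH - ML)
M90 = 9.2 + 0.9 * (42.2 - 9.2)
M90 = 9.2 + 0.9 * 33.0
M90 = 38.9 dN.m

38.9 dN.m


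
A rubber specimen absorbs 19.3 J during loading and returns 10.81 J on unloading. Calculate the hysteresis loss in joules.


Hysteresis loss = loading - unloading
= 19.3 - 10.81
= 8.49 J

8.49 J


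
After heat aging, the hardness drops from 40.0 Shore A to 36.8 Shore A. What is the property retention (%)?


Retention = aged / original * 100
= 36.8 / 40.0 * 100
= 92.0%

92.0%


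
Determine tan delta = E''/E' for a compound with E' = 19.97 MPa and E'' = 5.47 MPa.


tan delta = E'' / E'
= 5.47 / 19.97
= 0.2739

tan delta = 0.2739


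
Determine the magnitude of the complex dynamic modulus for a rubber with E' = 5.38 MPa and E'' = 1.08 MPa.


|E*| = sqrt(E'^2 + E''^2)
= sqrt(5.38^2 + 1.08^2)
= sqrt(28.9444 + 1.1664)
= 5.487 MPa

5.487 MPa


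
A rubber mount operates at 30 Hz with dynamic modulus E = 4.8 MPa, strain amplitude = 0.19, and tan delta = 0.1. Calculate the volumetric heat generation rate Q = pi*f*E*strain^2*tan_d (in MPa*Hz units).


Q = pi * f * E * strain^2 * tan_d
= pi * 30 * 4.8 * 0.19^2 * 0.1
= pi * 30 * 4.8 * 0.0361 * 0.1
= 1.6331

Q = 1.6331


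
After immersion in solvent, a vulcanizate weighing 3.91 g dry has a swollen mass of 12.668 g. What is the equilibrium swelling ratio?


Q = W_swollen / W_dry
Q = 12.668 / 3.91
Q = 3.24

Q = 3.24


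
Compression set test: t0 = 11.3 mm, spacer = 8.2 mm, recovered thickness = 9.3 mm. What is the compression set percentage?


CS = (t0 - recovered) / (t0 - ts) * 100
= (11.3 - 9.3) / (11.3 - 8.2) * 100
= 2.0 / 3.1 * 100
= 64.5%

64.5%


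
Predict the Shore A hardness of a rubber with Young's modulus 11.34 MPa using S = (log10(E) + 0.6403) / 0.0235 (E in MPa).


log10(E) = 0.0235*S - 0.6403  =>  S = (log10(E) + 0.6403) / 0.0235
log10(11.34) = 1.054613
S = (1.054613 + 0.6403) / 0.0235 = 1.694913 / 0.0235
S = 72.1

Shore A = 72.1


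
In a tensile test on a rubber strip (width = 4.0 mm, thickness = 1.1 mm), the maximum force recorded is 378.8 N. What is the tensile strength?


Area = width * thickness = 4.0 * 1.1 = 4.4 mm^2
TS = force / area = 378.8 / 4.4 = 86.09 MPa

86.09 MPa


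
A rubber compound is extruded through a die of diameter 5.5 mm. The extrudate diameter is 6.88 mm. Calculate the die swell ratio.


Die swell ratio = D_extrudate / D_die
= 6.88 / 5.5
= 1.251

Die swell = 1.251


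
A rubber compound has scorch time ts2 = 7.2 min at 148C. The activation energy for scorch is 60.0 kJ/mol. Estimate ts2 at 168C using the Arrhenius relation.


Convert temperatures: T1 = 148 + 273.15 = 421.15 K, T2 = 168 + 273.15 = 441.15 K
ts2_new = 7.2 * exp(60000 / 8.314 * (1/441.15 - 1/421.15))
1/T2 - 1/T1 = -1.0765e-04
ts2_new = 3.31 min

3.31 min


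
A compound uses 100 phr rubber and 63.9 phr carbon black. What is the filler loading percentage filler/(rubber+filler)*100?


Filler % = filler / (rubber + filler) * 100
= 63.9 / (100 + 63.9) * 100
= 63.9 / 163.9 * 100
= 38.99%

38.99%


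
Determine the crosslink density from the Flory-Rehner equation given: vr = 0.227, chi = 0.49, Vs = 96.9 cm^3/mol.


ln(1 - vr) = ln(1 - 0.227) = -0.2575
Numerator = -((-0.2575) + 0.227 + 0.49 * 0.227^2) = 0.0052
Denominator = 96.9 * (0.227^(1/3) - 0.227/2) = 48.1125
nu = 0.0052 / 48.1125 = 1.0864e-04 mol/cm^3

1.0864e-04 mol/cm^3


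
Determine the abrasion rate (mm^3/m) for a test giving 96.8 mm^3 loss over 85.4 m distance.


Rate = volume_loss / distance
= 96.8 / 85.4
= 1.133 mm^3/m

1.133 mm^3/m


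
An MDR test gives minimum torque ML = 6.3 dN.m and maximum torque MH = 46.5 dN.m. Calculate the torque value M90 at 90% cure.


M90 = ML + 0.9 * (MH - ML)
M90 = 6.3 + 0.9 * (46.5 - 6.3)
M90 = 6.3 + 0.9 * 40.2
M90 = 42.48 dN.m

42.48 dN.m


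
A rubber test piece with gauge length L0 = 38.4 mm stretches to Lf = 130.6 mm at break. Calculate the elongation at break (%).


Elongation = (Lf - L0) / L0 * 100
= (130.6 - 38.4) / 38.4 * 100
= 92.2 / 38.4 * 100
= 240.1%

240.1%


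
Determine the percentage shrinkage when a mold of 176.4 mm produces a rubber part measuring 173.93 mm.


Shrinkage = (mold - part) / mold * 100
= (176.4 - 173.93) / 176.4 * 100
= 2.47 / 176.4 * 100
= 1.4%

1.4%


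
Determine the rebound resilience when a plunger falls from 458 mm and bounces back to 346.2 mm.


Resilience = h_rebound / h_drop * 100
= 346.2 / 458 * 100
= 75.6%

75.6%


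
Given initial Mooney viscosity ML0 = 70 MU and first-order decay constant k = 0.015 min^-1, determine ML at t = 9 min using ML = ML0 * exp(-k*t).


ML = ML0 * exp(-k * t)
ML = 70 * exp(-0.015 * 9)
ML = 70 * 0.8737
ML = 61.16 MU

61.16 MU


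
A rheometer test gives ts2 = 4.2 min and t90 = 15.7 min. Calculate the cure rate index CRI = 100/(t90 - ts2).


CRI = 100 / (t90 - ts2)
= 100 / (15.7 - 4.2)
= 100 / 11.5
= 8.7 min^-1

8.7 min^-1


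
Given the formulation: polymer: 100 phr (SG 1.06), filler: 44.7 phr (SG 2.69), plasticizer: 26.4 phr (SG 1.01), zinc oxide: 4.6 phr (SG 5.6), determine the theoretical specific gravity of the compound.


Sum of weights = 175.7
Volume contributions:
  polymer: 100/1.06 = 94.3396
  filler: 44.7/2.69 = 16.6171
  plasticizer: 26.4/1.01 = 26.1386
  zinc oxide: 4.6/5.6 = 0.8214
Sum of volumes = 137.9168
SG = 175.7 / 137.9168 = 1.274

SG = 1.274


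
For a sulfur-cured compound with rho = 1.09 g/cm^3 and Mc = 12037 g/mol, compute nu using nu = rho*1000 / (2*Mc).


nu = rho * 1000 / (2 * Mc)
nu = 1.09 * 1000 / (2 * 12037)
nu = 1090.0 / 24074
nu = 0.0453 mol/L

0.0453 mol/L


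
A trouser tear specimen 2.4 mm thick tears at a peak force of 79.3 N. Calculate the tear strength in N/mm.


Tear strength = force / thickness
= 79.3 / 2.4
= 33.04 N/mm

33.04 N/mm


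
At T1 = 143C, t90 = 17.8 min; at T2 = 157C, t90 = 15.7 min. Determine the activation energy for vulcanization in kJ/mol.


T1 = 416.15 K, T2 = 430.15 K
1/T1 - 1/T2 = 7.8209e-05
ln(t1/t2) = ln(17.8/15.7) = 0.1255
Ea = 8.314 * 0.1255 / 7.8209e-05 = 13345.2322 J/mol
Ea = 13.35 kJ/mol

13.35 kJ/mol


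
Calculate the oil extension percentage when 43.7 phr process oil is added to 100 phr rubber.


Oil % = oil / (100 + oil) * 100
= 43.7 / (100 + 43.7) * 100
= 43.7 / 143.7 * 100
= 30.41%

30.41%


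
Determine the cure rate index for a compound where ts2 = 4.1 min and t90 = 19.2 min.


CRI = 100 / (t90 - ts2)
= 100 / (19.2 - 4.1)
= 100 / 15.1
= 6.62 min^-1

6.62 min^-1


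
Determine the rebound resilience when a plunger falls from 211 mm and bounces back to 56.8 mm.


Resilience = h_rebound / h_drop * 100
= 56.8 / 211 * 100
= 26.9%

26.9%


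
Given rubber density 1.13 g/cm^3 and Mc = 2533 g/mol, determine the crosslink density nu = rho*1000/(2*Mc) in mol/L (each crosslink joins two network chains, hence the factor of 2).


nu = rho * 1000 / (2 * Mc)
nu = 1.13 * 1000 / (2 * 2533)
nu = 1130.0 / 5066
nu = 0.2231 mol/L

0.2231 mol/L
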